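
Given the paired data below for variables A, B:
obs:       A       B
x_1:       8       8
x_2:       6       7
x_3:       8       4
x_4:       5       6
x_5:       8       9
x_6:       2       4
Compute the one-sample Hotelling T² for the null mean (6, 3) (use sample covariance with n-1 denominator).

Step 1 — sample mean vector:
  mean(A) = (8 + 6 + 8 + 5 + 8 + 2) / 6 = 37/6 = 6.1667
  mean(B) = (8 + 7 + 4 + 6 + 9 + 4) / 6 = 38/6 = 6.3333
  x̄ = (6.1667, 6.3333),  deviation x̄ - mu_0 = (6.1667, 6.3333) - (6, 3) = (0.1667, 3.3333).

Step 2 — sample covariance matrix, S[i,j] = (1/(n-1)) · Σ_k (x_{k,i} - mean_i) · (x_{k,j} - mean_j), divisor n-1 = 5:
  S[A,A] = ((1.8333)·(1.8333) + (-0.1667)·(-0.1667) + (1.8333)·(1.8333) + (-1.1667)·(-1.1667) + (1.8333)·(1.8333) + (-4.1667)·(-4.1667)) / 5 = 28.8333/5 = 5.7667
  S[A,B] = ((1.8333)·(1.6667) + (-0.1667)·(0.6667) + (1.8333)·(-2.3333) + (-1.1667)·(-0.3333) + (1.8333)·(2.6667) + (-4.1667)·(-2.3333)) / 5 = 13.6667/5 = 2.7333
  S[B,B] = ((1.6667)·(1.6667) + (0.6667)·(0.6667) + (-2.3333)·(-2.3333) + (-0.3333)·(-0.3333) + (2.6667)·(2.6667) + (-2.3333)·(-2.3333)) / 5 = 21.3333/5 = 4.2667
  S = [[5.7667, 2.7333],
 [2.7333, 4.2667]].

Step 3 — invert S. det(S) = 5.7667·4.2667 - (2.7333)² = 17.1333.
  S^{-1} = (1/det) · [[d, -b], [-b, a]] = [[0.249, -0.1595],
 [-0.1595, 0.3366]].

Step 4 — quadratic form (x̄ - mu_0)^T · S^{-1} · (x̄ - mu_0):
  S^{-1} · (x̄ - mu_0) = (-0.4903, 1.0953),
  (x̄ - mu_0)^T · [...] = (0.1667)·(-0.4903) + (3.3333)·(1.0953) = 3.5694.

Step 5 — scale by n: T² = 6 · 3.5694 = 21.4163.

T² ≈ 21.4163


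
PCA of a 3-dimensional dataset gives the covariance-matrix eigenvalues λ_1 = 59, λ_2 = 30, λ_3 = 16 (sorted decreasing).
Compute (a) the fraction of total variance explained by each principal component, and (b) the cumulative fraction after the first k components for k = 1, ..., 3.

Step 1 — total variance = trace(Sigma) = Σ λ_i = 59 + 30 + 16 = 105.

Step 2 — fraction explained by component i = λ_i / Σ λ:
  PC1: 59/105 = 0.5619
  PC2: 30/105 = 0.2857
  PC3: 16/105 = 0.1524

Step 3 — cumulative fraction after k components = (λ_1 + ... + λ_k) / Σ λ:
  k = 1: 59/105 = 0.5619
  k = 2: (59 + 30)/105 = 89/105 = 0.8476
  k = 3: (59 + 30 + 16)/105 = 105/105 = 1

Summary (fraction, with percent):

explained: PC1 0.5619 (56.19%), PC2 0.2857 (28.57%), PC3 0.1524 (15.24%);  cumulative: 0.5619, 0.8476, 1


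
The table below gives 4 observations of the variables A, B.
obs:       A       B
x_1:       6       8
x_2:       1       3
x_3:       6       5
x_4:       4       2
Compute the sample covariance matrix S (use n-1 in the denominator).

Step 1 — column means:
  mean(A) = (6 + 1 + 6 + 4) / 4 = 17/4 = 4.25
  mean(B) = (8 + 3 + 5 + 2) / 4 = 18/4 = 4.5

Step 2 — sample covariance S[i,j] = (1/(n-1)) · Σ_k (x_{k,i} - mean_i) · (x_{k,j} - mean_j), with n-1 = 3.
  S[A,A] = ((1.75)·(1.75) + (-3.25)·(-3.25) + (1.75)·(1.75) + (-0.25)·(-0.25)) / 3 = 16.75/3 = 5.5833
  S[A,B] = ((1.75)·(3.5) + (-3.25)·(-1.5) + (1.75)·(0.5) + (-0.25)·(-2.5)) / 3 = 12.5/3 = 4.1667
  S[B,B] = ((3.5)·(3.5) + (-1.5)·(-1.5) + (0.5)·(0.5) + (-2.5)·(-2.5)) / 3 = 21/3 = 7

S is symmetric (S[j,i] = S[i,j]). Assembling:

S = [[5.5833, 4.1667],
 [4.1667, 7]]


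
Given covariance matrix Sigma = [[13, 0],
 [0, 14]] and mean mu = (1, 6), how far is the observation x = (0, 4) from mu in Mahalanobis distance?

Step 1 — centre the observation: (x - mu) = (-1, -2).

Step 2 — invert Sigma. det(Sigma) = 13·14 - (0)² = 182.
  Sigma^{-1} = (1/det) · [[d, -b], [-b, a]] = [[0.0769, 0],
 [0, 0.0714]].

Step 3 — form the quadratic (x - mu)^T · Sigma^{-1} · (x - mu):
  Sigma^{-1} · (x - mu) = (-0.0769, -0.1429).
  (x - mu)^T · [Sigma^{-1} · (x - mu)] = (-1)·(-0.0769) + (-2)·(-0.1429) = 0.3626.

Step 4 — take square root: d = √(0.3626) ≈ 0.6022.

d(x, mu) = √(0.3626) ≈ 0.6022


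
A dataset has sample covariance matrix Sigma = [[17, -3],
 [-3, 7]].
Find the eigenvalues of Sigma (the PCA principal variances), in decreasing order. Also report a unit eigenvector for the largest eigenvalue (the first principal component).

Step 1 — characteristic polynomial of 2×2 Sigma:
  det(Sigma - λI) = λ² - trace · λ + det = 0.
  trace = 17 + 7 = 24, det = 17·7 - (-3)² = 110.
Step 2 — discriminant:
  Δ = trace² - 4·det = 576 - 440 = 136.
Step 3 — eigenvalues:
  λ = (trace ± √Δ)/2 = (24 ± 11.6619)/2,
  λ_1 = 17.831,  λ_2 = 6.169.

Step 4 — unit eigenvector for λ_1: solve (Sigma - λ_1 I)v = 0. First row:
  (17 - 17.831)·v_x + (-3)·v_y = 0, i.e. (-0.831)·v_x + (-3)·v_y = 0,
  so v ∝ (b, λ_1 - a) = (-3, 0.831); multiply by -1 so the first entry is positive: u = (3, -0.831).
  ||u|| = √((3)² + (-0.831)²) = √(9.6905) ≈ 3.113,
  v_1 = u/||u|| ≈ (0.9637, -0.2669) (||v_1|| = 1).

λ_1 = 17.831,  λ_2 = 6.169;  v_1 ≈ (0.9637, -0.2669)


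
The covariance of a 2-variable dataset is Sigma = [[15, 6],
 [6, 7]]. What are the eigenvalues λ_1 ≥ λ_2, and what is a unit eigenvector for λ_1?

Step 1 — characteristic polynomial of 2×2 Sigma:
  det(Sigma - λI) = λ² - trace · λ + det = 0.
  trace = 15 + 7 = 22, det = 15·7 - (6)² = 69.
Step 2 — discriminant:
  Δ = trace² - 4·det = 484 - 276 = 208.
Step 3 — eigenvalues:
  λ = (trace ± √Δ)/2 = (22 ± 14.4222)/2,
  λ_1 = 18.2111,  λ_2 = 3.7889.

Step 4 — unit eigenvector for λ_1: solve (Sigma - λ_1 I)v = 0. First row:
  (15 - 18.2111)·v_x + (6)·v_y = 0, i.e. (-3.2111)·v_x + (6)·v_y = 0,
  so v ∝ (b, λ_1 - a) = (6, 3.2111) = u.
  ||u|| = √((6)² + (3.2111)²) = √(46.3112) ≈ 6.8052,
  v_1 = u/||u|| ≈ (0.8817, 0.4719) (||v_1|| = 1).

λ_1 = 18.2111,  λ_2 = 3.7889;  v_1 ≈ (0.8817, 0.4719)


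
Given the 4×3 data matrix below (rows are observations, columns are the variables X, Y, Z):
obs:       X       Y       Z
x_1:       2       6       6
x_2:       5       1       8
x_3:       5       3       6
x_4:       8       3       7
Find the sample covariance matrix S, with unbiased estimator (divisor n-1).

Step 1 — column means:
  mean(X) = (2 + 5 + 5 + 8) / 4 = 20/4 = 5
  mean(Y) = (6 + 1 + 3 + 3) / 4 = 13/4 = 3.25
  mean(Z) = (6 + 8 + 6 + 7) / 4 = 27/4 = 6.75

Step 2 — sample covariance S[i,j] = (1/(n-1)) · Σ_k (x_{k,i} - mean_i) · (x_{k,j} - mean_j), with n-1 = 3.
  S[X,X] = ((-3)·(-3) + (0)·(0) + (0)·(0) + (3)·(3)) / 3 = 18/3 = 6
  S[X,Y] = ((-3)·(2.75) + (0)·(-2.25) + (0)·(-0.25) + (3)·(-0.25)) / 3 = -9/3 = -3
  S[X,Z] = ((-3)·(-0.75) + (0)·(1.25) + (0)·(-0.75) + (3)·(0.25)) / 3 = 3/3 = 1
  S[Y,Y] = ((2.75)·(2.75) + (-2.25)·(-2.25) + (-0.25)·(-0.25) + (-0.25)·(-0.25)) / 3 = 12.75/3 = 4.25
  S[Y,Z] = ((2.75)·(-0.75) + (-2.25)·(1.25) + (-0.25)·(-0.75) + (-0.25)·(0.25)) / 3 = -4.75/3 = -1.5833
  S[Z,Z] = ((-0.75)·(-0.75) + (1.25)·(1.25) + (-0.75)·(-0.75) + (0.25)·(0.25)) / 3 = 2.75/3 = 0.9167

S is symmetric (S[j,i] = S[i,j]). Assembling:

S = [[6, -3, 1],
 [-3, 4.25, -1.5833],
 [1, -1.5833, 0.9167]]


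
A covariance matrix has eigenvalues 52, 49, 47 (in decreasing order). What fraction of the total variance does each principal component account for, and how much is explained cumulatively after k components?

Step 1 — total variance = trace(Sigma) = Σ λ_i = 52 + 49 + 47 = 148.

Step 2 — fraction explained by component i = λ_i / Σ λ:
  PC1: 52/148 = 0.3514
  PC2: 49/148 = 0.3311
  PC3: 47/148 = 0.3176

Step 3 — cumulative fraction after k components = (λ_1 + ... + λ_k) / Σ λ:
  k = 1: 52/148 = 0.3514
  k = 2: (52 + 49)/148 = 101/148 = 0.6824
  k = 3: (52 + 49 + 47)/148 = 148/148 = 1

Summary (fraction, with percent):

explained: PC1 0.3514 (35.14%), PC2 0.3311 (33.11%), PC3 0.3176 (31.76%);  cumulative: 0.3514, 0.6824, 1


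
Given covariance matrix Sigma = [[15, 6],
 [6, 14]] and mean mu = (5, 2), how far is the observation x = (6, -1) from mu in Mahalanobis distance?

Step 1 — centre the observation: (x - mu) = (1, -3).

Step 2 — invert Sigma. det(Sigma) = 15·14 - (6)² = 174.
  Sigma^{-1} = (1/det) · [[d, -b], [-b, a]] = [[0.0805, -0.0345],
 [-0.0345, 0.0862]].

Step 3 — form the quadratic (x - mu)^T · Sigma^{-1} · (x - mu):
  Sigma^{-1} · (x - mu) = (0.1839, -0.2931).
  (x - mu)^T · [Sigma^{-1} · (x - mu)] = (1)·(0.1839) + (-3)·(-0.2931) = 1.0632.

Step 4 — take square root: d = √(1.0632) ≈ 1.0311.

d(x, mu) = √(1.0632) ≈ 1.0311


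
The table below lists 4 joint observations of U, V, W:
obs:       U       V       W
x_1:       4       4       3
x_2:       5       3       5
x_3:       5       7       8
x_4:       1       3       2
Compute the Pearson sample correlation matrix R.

Step 1 — column means:
  mean(U) = (4 + 5 + 5 + 1) / 4 = 15/4 = 3.75
  mean(V) = (4 + 3 + 7 + 3) / 4 = 17/4 = 4.25
  mean(W) = (3 + 5 + 8 + 2) / 4 = 18/4 = 4.5

Step 2 — sample variances and covariances s[i,j] = (1/(n-1)) · Σ_k (x_{k,i} - mean_i) · (x_{k,j} - mean_j), with n-1 = 3:
  s[U,U] = ((0.25)·(0.25) + (1.25)·(1.25) + (1.25)·(1.25) + (-2.75)·(-2.75)) / 3 = 10.75/3 = 3.5833
  s[U,V] = ((0.25)·(-0.25) + (1.25)·(-1.25) + (1.25)·(2.75) + (-2.75)·(-1.25)) / 3 = 5.25/3 = 1.75
  s[U,W] = ((0.25)·(-1.5) + (1.25)·(0.5) + (1.25)·(3.5) + (-2.75)·(-2.5)) / 3 = 11.5/3 = 3.8333
  s[V,V] = ((-0.25)·(-0.25) + (-1.25)·(-1.25) + (2.75)·(2.75) + (-1.25)·(-1.25)) / 3 = 10.75/3 = 3.5833
  s[V,W] = ((-0.25)·(-1.5) + (-1.25)·(0.5) + (2.75)·(3.5) + (-1.25)·(-2.5)) / 3 = 12.5/3 = 4.1667
  s[W,W] = ((-1.5)·(-1.5) + (0.5)·(0.5) + (3.5)·(3.5) + (-2.5)·(-2.5)) / 3 = 21/3 = 7
  Sample standard deviations s_i = √(s[i,i]):
  s(U) = √(3.5833) = 1.893
  s(V) = √(3.5833) = 1.893
  s(W) = √(7) = 2.6458

Step 3 — r_{ij} = s_{ij} / (s_i · s_j):
  r[U,U] = 1 (diagonal).
  r[U,V] = 1.75 / (1.893 · 1.893) = 1.75 / 3.5833 = 0.4884
  r[U,W] = 3.8333 / (1.893 · 2.6458) = 3.8333 / 5.0083 = 0.7654
  r[V,V] = 1 (diagonal).
  r[V,W] = 4.1667 / (1.893 · 2.6458) = 4.1667 / 5.0083 = 0.8319
  r[W,W] = 1 (diagonal).

R is symmetric with unit diagonal. Assembling:

R = [[1, 0.4884, 0.7654],
 [0.4884, 1, 0.8319],
 [0.7654, 0.8319, 1]]


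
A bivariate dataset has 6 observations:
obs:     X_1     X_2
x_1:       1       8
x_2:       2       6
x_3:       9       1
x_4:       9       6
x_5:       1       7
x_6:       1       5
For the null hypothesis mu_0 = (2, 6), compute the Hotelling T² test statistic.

Step 1 — sample mean vector:
  mean(X_1) = (1 + 2 + 9 + 9 + 1 + 1) / 6 = 23/6 = 3.8333
  mean(X_2) = (8 + 6 + 1 + 6 + 7 + 5) / 6 = 33/6 = 5.5
  x̄ = (3.8333, 5.5),  deviation x̄ - mu_0 = (3.8333, 5.5) - (2, 6) = (1.8333, -0.5).

Step 2 — sample covariance matrix, S[i,j] = (1/(n-1)) · Σ_k (x_{k,i} - mean_i) · (x_{k,j} - mean_j), divisor n-1 = 5:
  S[X_1,X_1] = ((-2.8333)·(-2.8333) + (-1.8333)·(-1.8333) + (5.1667)·(5.1667) + (5.1667)·(5.1667) + (-2.8333)·(-2.8333) + (-2.8333)·(-2.8333)) / 5 = 80.8333/5 = 16.1667
  S[X_1,X_2] = ((-2.8333)·(2.5) + (-1.8333)·(0.5) + (5.1667)·(-4.5) + (5.1667)·(0.5) + (-2.8333)·(1.5) + (-2.8333)·(-0.5)) / 5 = -31.5/5 = -6.3
  S[X_2,X_2] = ((2.5)·(2.5) + (0.5)·(0.5) + (-4.5)·(-4.5) + (0.5)·(0.5) + (1.5)·(1.5) + (-0.5)·(-0.5)) / 5 = 29.5/5 = 5.9
  S = [[16.1667, -6.3],
 [-6.3, 5.9]].

Step 3 — invert S. det(S) = 16.1667·5.9 - (-6.3)² = 55.6933.
  S^{-1} = (1/det) · [[d, -b], [-b, a]] = [[0.1059, 0.1131],
 [0.1131, 0.2903]].

Step 4 — quadratic form (x̄ - mu_0)^T · S^{-1} · (x̄ - mu_0):
  S^{-1} · (x̄ - mu_0) = (0.1377, 0.0622),
  (x̄ - mu_0)^T · [...] = (1.8333)·(0.1377) + (-0.5)·(0.0622) = 0.2213.

Step 5 — scale by n: T² = 6 · 0.2213 = 1.3275.

T² ≈ 1.3275


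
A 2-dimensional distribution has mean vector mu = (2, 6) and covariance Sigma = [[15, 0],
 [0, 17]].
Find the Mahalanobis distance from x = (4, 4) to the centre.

Step 1 — centre the observation: (x - mu) = (2, -2).

Step 2 — invert Sigma. det(Sigma) = 15·17 - (0)² = 255.
  Sigma^{-1} = (1/det) · [[d, -b], [-b, a]] = [[0.0667, 0],
 [0, 0.0588]].

Step 3 — form the quadratic (x - mu)^T · Sigma^{-1} · (x - mu):
  Sigma^{-1} · (x - mu) = (0.1333, -0.1176).
  (x - mu)^T · [Sigma^{-1} · (x - mu)] = (2)·(0.1333) + (-2)·(-0.1176) = 0.502.

Step 4 — take square root: d = √(0.502) ≈ 0.7085.

d(x, mu) = √(0.502) ≈ 0.7085


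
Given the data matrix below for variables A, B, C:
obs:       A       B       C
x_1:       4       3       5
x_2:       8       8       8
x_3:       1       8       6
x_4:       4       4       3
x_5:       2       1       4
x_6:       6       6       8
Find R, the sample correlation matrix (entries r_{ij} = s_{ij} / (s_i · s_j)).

Step 1 — column means:
  mean(A) = (4 + 8 + 1 + 4 + 2 + 6) / 6 = 25/6 = 4.1667
  mean(B) = (3 + 8 + 8 + 4 + 1 + 6) / 6 = 30/6 = 5
  mean(C) = (5 + 8 + 6 + 3 + 4 + 8) / 6 = 34/6 = 5.6667

Step 2 — sample variances and covariances s[i,j] = (1/(n-1)) · Σ_k (x_{k,i} - mean_i) · (x_{k,j} - mean_j), with n-1 = 5:
  s[A,A] = ((-0.1667)·(-0.1667) + (3.8333)·(3.8333) + (-3.1667)·(-3.1667) + (-0.1667)·(-0.1667) + (-2.1667)·(-2.1667) + (1.8333)·(1.8333)) / 5 = 32.8333/5 = 6.5667
  s[A,B] = ((-0.1667)·(-2) + (3.8333)·(3) + (-3.1667)·(3) + (-0.1667)·(-1) + (-2.1667)·(-4) + (1.8333)·(1)) / 5 = 13/5 = 2.6
  s[A,C] = ((-0.1667)·(-0.6667) + (3.8333)·(2.3333) + (-3.1667)·(0.3333) + (-0.1667)·(-2.6667) + (-2.1667)·(-1.6667) + (1.8333)·(2.3333)) / 5 = 16.3333/5 = 3.2667
  s[B,B] = ((-2)·(-2) + (3)·(3) + (3)·(3) + (-1)·(-1) + (-4)·(-4) + (1)·(1)) / 5 = 40/5 = 8
  s[B,C] = ((-2)·(-0.6667) + (3)·(2.3333) + (3)·(0.3333) + (-1)·(-2.6667) + (-4)·(-1.6667) + (1)·(2.3333)) / 5 = 21/5 = 4.2
  s[C,C] = ((-0.6667)·(-0.6667) + (2.3333)·(2.3333) + (0.3333)·(0.3333) + (-2.6667)·(-2.6667) + (-1.6667)·(-1.6667) + (2.3333)·(2.3333)) / 5 = 21.3333/5 = 4.2667
  Sample standard deviations s_i = √(s[i,i]):
  s(A) = √(6.5667) = 2.5626
  s(B) = √(8) = 2.8284
  s(C) = √(4.2667) = 2.0656

Step 3 — r_{ij} = s_{ij} / (s_i · s_j):
  r[A,A] = 1 (diagonal).
  r[A,B] = 2.6 / (2.5626 · 2.8284) = 2.6 / 7.248 = 0.3587
  r[A,C] = 3.2667 / (2.5626 · 2.0656) = 3.2667 / 5.2932 = 0.6171
  r[B,B] = 1 (diagonal).
  r[B,C] = 4.2 / (2.8284 · 2.0656) = 4.2 / 5.8424 = 0.7189
  r[C,C] = 1 (diagonal).

R is symmetric with unit diagonal. Assembling:

R = [[1, 0.3587, 0.6171],
 [0.3587, 1, 0.7189],
 [0.6171, 0.7189, 1]]


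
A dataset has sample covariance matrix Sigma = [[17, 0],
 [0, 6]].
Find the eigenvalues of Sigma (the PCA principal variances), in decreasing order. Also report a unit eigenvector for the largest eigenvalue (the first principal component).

Step 1 — characteristic polynomial of 2×2 Sigma:
  det(Sigma - λI) = λ² - trace · λ + det = 0.
  trace = 17 + 6 = 23, det = 17·6 - (0)² = 102.
Step 2 — discriminant:
  Δ = trace² - 4·det = 529 - 408 = 121.
Step 3 — eigenvalues:
  λ = (trace ± √Δ)/2 = (23 ± 11)/2,
  λ_1 = 17,  λ_2 = 6.

Step 4 — unit eigenvector for λ_1: Sigma is diagonal, so its eigenvectors are the coordinate axes. λ_1 = 17 is the diagonal entry on the first coordinate axis, hence
  v_1 = (1, 0) (||v_1|| = 1).

λ_1 = 17,  λ_2 = 6;  v_1 ≈ (1, 0)


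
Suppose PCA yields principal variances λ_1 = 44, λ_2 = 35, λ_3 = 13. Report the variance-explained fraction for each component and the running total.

Step 1 — total variance = trace(Sigma) = Σ λ_i = 44 + 35 + 13 = 92.

Step 2 — fraction explained by component i = λ_i / Σ λ:
  PC1: 44/92 = 0.4783
  PC2: 35/92 = 0.3804
  PC3: 13/92 = 0.1413

Step 3 — cumulative fraction after k components = (λ_1 + ... + λ_k) / Σ λ:
  k = 1: 44/92 = 0.4783
  k = 2: (44 + 35)/92 = 79/92 = 0.8587
  k = 3: (44 + 35 + 13)/92 = 92/92 = 1

Summary (fraction, with percent):

explained: PC1 0.4783 (47.83%), PC2 0.3804 (38.04%), PC3 0.1413 (14.13%);  cumulative: 0.4783, 0.8587, 1


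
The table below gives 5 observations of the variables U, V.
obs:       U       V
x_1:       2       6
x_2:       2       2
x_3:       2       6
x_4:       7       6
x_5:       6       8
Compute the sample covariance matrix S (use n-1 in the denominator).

Step 1 — column means:
  mean(U) = (2 + 2 + 2 + 7 + 6) / 5 = 19/5 = 3.8
  mean(V) = (6 + 2 + 6 + 6 + 8) / 5 = 28/5 = 5.6

Step 2 — sample covariance S[i,j] = (1/(n-1)) · Σ_k (x_{k,i} - mean_i) · (x_{k,j} - mean_j), with n-1 = 4.
  S[U,U] = ((-1.8)·(-1.8) + (-1.8)·(-1.8) + (-1.8)·(-1.8) + (3.2)·(3.2) + (2.2)·(2.2)) / 4 = 24.8/4 = 6.2
  S[U,V] = ((-1.8)·(0.4) + (-1.8)·(-3.6) + (-1.8)·(0.4) + (3.2)·(0.4) + (2.2)·(2.4)) / 4 = 11.6/4 = 2.9
  S[V,V] = ((0.4)·(0.4) + (-3.6)·(-3.6) + (0.4)·(0.4) + (0.4)·(0.4) + (2.4)·(2.4)) / 4 = 19.2/4 = 4.8

S is symmetric (S[j,i] = S[i,j]). Assembling:

S = [[6.2, 2.9],
 [2.9, 4.8]]


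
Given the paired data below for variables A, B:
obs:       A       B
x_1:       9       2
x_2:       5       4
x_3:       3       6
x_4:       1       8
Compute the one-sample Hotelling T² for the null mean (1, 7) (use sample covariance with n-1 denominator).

Step 1 — sample mean vector:
  mean(A) = (9 + 5 + 3 + 1) / 4 = 18/4 = 4.5
  mean(B) = (2 + 4 + 6 + 8) / 4 = 20/4 = 5
  x̄ = (4.5, 5),  deviation x̄ - mu_0 = (4.5, 5) - (1, 7) = (3.5, -2).

Step 2 — sample covariance matrix, S[i,j] = (1/(n-1)) · Σ_k (x_{k,i} - mean_i) · (x_{k,j} - mean_j), divisor n-1 = 3:
  S[A,A] = ((4.5)·(4.5) + (0.5)·(0.5) + (-1.5)·(-1.5) + (-3.5)·(-3.5)) / 3 = 35/3 = 11.6667
  S[A,B] = ((4.5)·(-3) + (0.5)·(-1) + (-1.5)·(1) + (-3.5)·(3)) / 3 = -26/3 = -8.6667
  S[B,B] = ((-3)·(-3) + (-1)·(-1) + (1)·(1) + (3)·(3)) / 3 = 20/3 = 6.6667
  S = [[11.6667, -8.6667],
 [-8.6667, 6.6667]].

Step 3 — invert S. det(S) = 11.6667·6.6667 - (-8.6667)² = 2.6667.
  S^{-1} = (1/det) · [[d, -b], [-b, a]] = [[2.5, 3.25],
 [3.25, 4.375]].

Step 4 — quadratic form (x̄ - mu_0)^T · S^{-1} · (x̄ - mu_0):
  S^{-1} · (x̄ - mu_0) = (2.25, 2.625),
  (x̄ - mu_0)^T · [...] = (3.5)·(2.25) + (-2)·(2.625) = 2.625.

Step 5 — scale by n: T² = 4 · 2.625 = 10.5.

T² ≈ 10.5


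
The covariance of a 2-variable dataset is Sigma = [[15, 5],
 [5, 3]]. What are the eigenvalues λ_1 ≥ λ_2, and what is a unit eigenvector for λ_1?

Step 1 — characteristic polynomial of 2×2 Sigma:
  det(Sigma - λI) = λ² - trace · λ + det = 0.
  trace = 15 + 3 = 18, det = 15·3 - (5)² = 20.
Step 2 — discriminant:
  Δ = trace² - 4·det = 324 - 80 = 244.
Step 3 — eigenvalues:
  λ = (trace ± √Δ)/2 = (18 ± 15.6205)/2,
  λ_1 = 16.8102,  λ_2 = 1.1898.

Step 4 — unit eigenvector for λ_1: solve (Sigma - λ_1 I)v = 0. First row:
  (15 - 16.8102)·v_x + (5)·v_y = 0, i.e. (-1.8102)·v_x + (5)·v_y = 0,
  so v ∝ (b, λ_1 - a) = (5, 1.8102) = u.
  ||u|| = √((5)² + (1.8102)²) = √(28.277) ≈ 5.3176,
  v_1 = u/||u|| ≈ (0.9403, 0.3404) (||v_1|| = 1).

λ_1 = 16.8102,  λ_2 = 1.1898;  v_1 ≈ (0.9403, 0.3404)


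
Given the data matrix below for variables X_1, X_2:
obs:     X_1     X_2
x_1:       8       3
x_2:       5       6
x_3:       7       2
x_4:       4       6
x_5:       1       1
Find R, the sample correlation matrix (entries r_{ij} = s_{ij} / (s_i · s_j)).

Step 1 — column means:
  mean(X_1) = (8 + 5 + 7 + 4 + 1) / 5 = 25/5 = 5
  mean(X_2) = (3 + 6 + 2 + 6 + 1) / 5 = 18/5 = 3.6

Step 2 — sample variances and covariances s[i,j] = (1/(n-1)) · Σ_k (x_{k,i} - mean_i) · (x_{k,j} - mean_j), with n-1 = 4:
  s[X_1,X_1] = ((3)·(3) + (0)·(0) + (2)·(2) + (-1)·(-1) + (-4)·(-4)) / 4 = 30/4 = 7.5
  s[X_1,X_2] = ((3)·(-0.6) + (0)·(2.4) + (2)·(-1.6) + (-1)·(2.4) + (-4)·(-2.6)) / 4 = 3/4 = 0.75
  s[X_2,X_2] = ((-0.6)·(-0.6) + (2.4)·(2.4) + (-1.6)·(-1.6) + (2.4)·(2.4) + (-2.6)·(-2.6)) / 4 = 21.2/4 = 5.3
  Sample standard deviations s_i = √(s[i,i]):
  s(X_1) = √(7.5) = 2.7386
  s(X_2) = √(5.3) = 2.3022

Step 3 — r_{ij} = s_{ij} / (s_i · s_j):
  r[X_1,X_1] = 1 (diagonal).
  r[X_1,X_2] = 0.75 / (2.7386 · 2.3022) = 0.75 / 6.3048 = 0.119
  r[X_2,X_2] = 1 (diagonal).

R is symmetric with unit diagonal. Assembling:

R = [[1, 0.119],
 [0.119, 1]]


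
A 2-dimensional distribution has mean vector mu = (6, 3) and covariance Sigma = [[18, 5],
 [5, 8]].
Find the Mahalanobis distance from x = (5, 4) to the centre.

Step 1 — centre the observation: (x - mu) = (-1, 1).

Step 2 — invert Sigma. det(Sigma) = 18·8 - (5)² = 119.
  Sigma^{-1} = (1/det) · [[d, -b], [-b, a]] = [[0.0672, -0.042],
 [-0.042, 0.1513]].

Step 3 — form the quadratic (x - mu)^T · Sigma^{-1} · (x - mu):
  Sigma^{-1} · (x - mu) = (-0.1092, 0.1933).
  (x - mu)^T · [Sigma^{-1} · (x - mu)] = (-1)·(-0.1092) + (1)·(0.1933) = 0.3025.

Step 4 — take square root: d = √(0.3025) ≈ 0.55.

d(x, mu) = √(0.3025) ≈ 0.55


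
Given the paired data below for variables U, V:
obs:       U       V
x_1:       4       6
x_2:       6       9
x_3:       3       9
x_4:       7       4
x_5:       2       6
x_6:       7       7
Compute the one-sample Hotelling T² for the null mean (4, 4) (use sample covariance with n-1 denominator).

Step 1 — sample mean vector:
  mean(U) = (4 + 6 + 3 + 7 + 2 + 7) / 6 = 29/6 = 4.8333
  mean(V) = (6 + 9 + 9 + 4 + 6 + 7) / 6 = 41/6 = 6.8333
  x̄ = (4.8333, 6.8333),  deviation x̄ - mu_0 = (4.8333, 6.8333) - (4, 4) = (0.8333, 2.8333).

Step 2 — sample covariance matrix, S[i,j] = (1/(n-1)) · Σ_k (x_{k,i} - mean_i) · (x_{k,j} - mean_j), divisor n-1 = 5:
  S[U,U] = ((-0.8333)·(-0.8333) + (1.1667)·(1.1667) + (-1.8333)·(-1.8333) + (2.1667)·(2.1667) + (-2.8333)·(-2.8333) + (2.1667)·(2.1667)) / 5 = 22.8333/5 = 4.5667
  S[U,V] = ((-0.8333)·(-0.8333) + (1.1667)·(2.1667) + (-1.8333)·(2.1667) + (2.1667)·(-2.8333) + (-2.8333)·(-0.8333) + (2.1667)·(0.1667)) / 5 = -4.1667/5 = -0.8333
  S[V,V] = ((-0.8333)·(-0.8333) + (2.1667)·(2.1667) + (2.1667)·(2.1667) + (-2.8333)·(-2.8333) + (-0.8333)·(-0.8333) + (0.1667)·(0.1667)) / 5 = 18.8333/5 = 3.7667
  S = [[4.5667, -0.8333],
 [-0.8333, 3.7667]].

Step 3 — invert S. det(S) = 4.5667·3.7667 - (-0.8333)² = 16.5067.
  S^{-1} = (1/det) · [[d, -b], [-b, a]] = [[0.2282, 0.0505],
 [0.0505, 0.2767]].

Step 4 — quadratic form (x̄ - mu_0)^T · S^{-1} · (x̄ - mu_0):
  S^{-1} · (x̄ - mu_0) = (0.3332, 0.8259),
  (x̄ - mu_0)^T · [...] = (0.8333)·(0.3332) + (2.8333)·(0.8259) = 2.6178.

Step 5 — scale by n: T² = 6 · 2.6178 = 15.7068.

T² ≈ 15.7068


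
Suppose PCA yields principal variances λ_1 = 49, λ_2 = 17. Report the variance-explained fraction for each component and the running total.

Step 1 — total variance = trace(Sigma) = Σ λ_i = 49 + 17 = 66.

Step 2 — fraction explained by component i = λ_i / Σ λ:
  PC1: 49/66 = 0.7424
  PC2: 17/66 = 0.2576

Step 3 — cumulative fraction after k components = (λ_1 + ... + λ_k) / Σ λ:
  k = 1: 49/66 = 0.7424
  k = 2: (49 + 17)/66 = 66/66 = 1

Summary (fraction, with percent):

explained: PC1 0.7424 (74.24%), PC2 0.2576 (25.76%);  cumulative: 0.7424, 1


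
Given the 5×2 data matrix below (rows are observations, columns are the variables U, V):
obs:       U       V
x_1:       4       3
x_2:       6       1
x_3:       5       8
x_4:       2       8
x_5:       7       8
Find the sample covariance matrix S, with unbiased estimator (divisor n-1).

Step 1 — column means:
  mean(U) = (4 + 6 + 5 + 2 + 7) / 5 = 24/5 = 4.8
  mean(V) = (3 + 1 + 8 + 8 + 8) / 5 = 28/5 = 5.6

Step 2 — sample covariance S[i,j] = (1/(n-1)) · Σ_k (x_{k,i} - mean_i) · (x_{k,j} - mean_j), with n-1 = 4.
  S[U,U] = ((-0.8)·(-0.8) + (1.2)·(1.2) + (0.2)·(0.2) + (-2.8)·(-2.8) + (2.2)·(2.2)) / 4 = 14.8/4 = 3.7
  S[U,V] = ((-0.8)·(-2.6) + (1.2)·(-4.6) + (0.2)·(2.4) + (-2.8)·(2.4) + (2.2)·(2.4)) / 4 = -4.4/4 = -1.1
  S[V,V] = ((-2.6)·(-2.6) + (-4.6)·(-4.6) + (2.4)·(2.4) + (2.4)·(2.4) + (2.4)·(2.4)) / 4 = 45.2/4 = 11.3

S is symmetric (S[j,i] = S[i,j]). Assembling:

S = [[3.7, -1.1],
 [-1.1, 11.3]]


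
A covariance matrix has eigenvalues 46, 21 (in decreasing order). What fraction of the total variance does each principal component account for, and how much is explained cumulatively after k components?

Step 1 — total variance = trace(Sigma) = Σ λ_i = 46 + 21 = 67.

Step 2 — fraction explained by component i = λ_i / Σ λ:
  PC1: 46/67 = 0.6866
  PC2: 21/67 = 0.3134

Step 3 — cumulative fraction after k components = (λ_1 + ... + λ_k) / Σ λ:
  k = 1: 46/67 = 0.6866
  k = 2: (46 + 21)/67 = 67/67 = 1

Summary (fraction, with percent):

explained: PC1 0.6866 (68.66%), PC2 0.3134 (31.34%);  cumulative: 0.6866, 1


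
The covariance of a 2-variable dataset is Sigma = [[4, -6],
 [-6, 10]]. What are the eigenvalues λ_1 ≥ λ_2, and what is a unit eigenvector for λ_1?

Step 1 — characteristic polynomial of 2×2 Sigma:
  det(Sigma - λI) = λ² - trace · λ + det = 0.
  trace = 4 + 10 = 14, det = 4·10 - (-6)² = 4.
Step 2 — discriminant:
  Δ = trace² - 4·det = 196 - 16 = 180.
Step 3 — eigenvalues:
  λ = (trace ± √Δ)/2 = (14 ± 13.4164)/2,
  λ_1 = 13.7082,  λ_2 = 0.2918.

Step 4 — unit eigenvector for λ_1: solve (Sigma - λ_1 I)v = 0. First row:
  (4 - 13.7082)·v_x + (-6)·v_y = 0, i.e. (-9.7082)·v_x + (-6)·v_y = 0,
  so v ∝ (b, λ_1 - a) = (-6, 9.7082); multiply by -1 so the first entry is positive: u = (6, -9.7082).
  ||u|| = √((6)² + (-9.7082)²) = √(130.2492) ≈ 11.4127,
  v_1 = u/||u|| ≈ (0.5257, -0.8507) (||v_1|| = 1).

λ_1 = 13.7082,  λ_2 = 0.2918;  v_1 ≈ (0.5257, -0.8507)


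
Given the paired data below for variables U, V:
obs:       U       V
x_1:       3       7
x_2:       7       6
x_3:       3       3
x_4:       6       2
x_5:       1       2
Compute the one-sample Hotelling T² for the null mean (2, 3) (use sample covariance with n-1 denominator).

Step 1 — sample mean vector:
  mean(U) = (3 + 7 + 3 + 6 + 1) / 5 = 20/5 = 4
  mean(V) = (7 + 6 + 3 + 2 + 2) / 5 = 20/5 = 4
  x̄ = (4, 4),  deviation x̄ - mu_0 = (4, 4) - (2, 3) = (2, 1).

Step 2 — sample covariance matrix, S[i,j] = (1/(n-1)) · Σ_k (x_{k,i} - mean_i) · (x_{k,j} - mean_j), divisor n-1 = 4:
  S[U,U] = ((-1)·(-1) + (3)·(3) + (-1)·(-1) + (2)·(2) + (-3)·(-3)) / 4 = 24/4 = 6
  S[U,V] = ((-1)·(3) + (3)·(2) + (-1)·(-1) + (2)·(-2) + (-3)·(-2)) / 4 = 6/4 = 1.5
  S[V,V] = ((3)·(3) + (2)·(2) + (-1)·(-1) + (-2)·(-2) + (-2)·(-2)) / 4 = 22/4 = 5.5
  S = [[6, 1.5],
 [1.5, 5.5]].

Step 3 — invert S. det(S) = 6·5.5 - (1.5)² = 30.75.
  S^{-1} = (1/det) · [[d, -b], [-b, a]] = [[0.1789, -0.0488],
 [-0.0488, 0.1951]].

Step 4 — quadratic form (x̄ - mu_0)^T · S^{-1} · (x̄ - mu_0):
  S^{-1} · (x̄ - mu_0) = (0.3089, 0.0976),
  (x̄ - mu_0)^T · [...] = (2)·(0.3089) + (1)·(0.0976) = 0.7154.

Step 5 — scale by n: T² = 5 · 0.7154 = 3.5772.

T² ≈ 3.5772


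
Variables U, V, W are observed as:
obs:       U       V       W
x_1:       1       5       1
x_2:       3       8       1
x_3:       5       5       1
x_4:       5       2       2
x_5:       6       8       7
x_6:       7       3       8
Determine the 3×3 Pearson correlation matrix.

Step 1 — column means:
  mean(U) = (1 + 3 + 5 + 5 + 6 + 7) / 6 = 27/6 = 4.5
  mean(V) = (5 + 8 + 5 + 2 + 8 + 3) / 6 = 31/6 = 5.1667
  mean(W) = (1 + 1 + 1 + 2 + 7 + 8) / 6 = 20/6 = 3.3333

Step 2 — sample variances and covariances s[i,j] = (1/(n-1)) · Σ_k (x_{k,i} - mean_i) · (x_{k,j} - mean_j), with n-1 = 5:
  s[U,U] = ((-3.5)·(-3.5) + (-1.5)·(-1.5) + (0.5)·(0.5) + (0.5)·(0.5) + (1.5)·(1.5) + (2.5)·(2.5)) / 5 = 23.5/5 = 4.7
  s[U,V] = ((-3.5)·(-0.1667) + (-1.5)·(2.8333) + (0.5)·(-0.1667) + (0.5)·(-3.1667) + (1.5)·(2.8333) + (2.5)·(-2.1667)) / 5 = -6.5/5 = -1.3
  s[U,W] = ((-3.5)·(-2.3333) + (-1.5)·(-2.3333) + (0.5)·(-2.3333) + (0.5)·(-1.3333) + (1.5)·(3.6667) + (2.5)·(4.6667)) / 5 = 27/5 = 5.4
  s[V,V] = ((-0.1667)·(-0.1667) + (2.8333)·(2.8333) + (-0.1667)·(-0.1667) + (-3.1667)·(-3.1667) + (2.8333)·(2.8333) + (-2.1667)·(-2.1667)) / 5 = 30.8333/5 = 6.1667
  s[V,W] = ((-0.1667)·(-2.3333) + (2.8333)·(-2.3333) + (-0.1667)·(-2.3333) + (-3.1667)·(-1.3333) + (2.8333)·(3.6667) + (-2.1667)·(4.6667)) / 5 = -1.3333/5 = -0.2667
  s[W,W] = ((-2.3333)·(-2.3333) + (-2.3333)·(-2.3333) + (-2.3333)·(-2.3333) + (-1.3333)·(-1.3333) + (3.6667)·(3.6667) + (4.6667)·(4.6667)) / 5 = 53.3333/5 = 10.6667
  Sample standard deviations s_i = √(s[i,i]):
  s(U) = √(4.7) = 2.1679
  s(V) = √(6.1667) = 2.4833
  s(W) = √(10.6667) = 3.266

Step 3 — r_{ij} = s_{ij} / (s_i · s_j):
  r[U,U] = 1 (diagonal).
  r[U,V] = -1.3 / (2.1679 · 2.4833) = -1.3 / 5.3836 = -0.2415
  r[U,W] = 5.4 / (2.1679 · 3.266) = 5.4 / 7.0805 = 0.7627
  r[V,V] = 1 (diagonal).
  r[V,W] = -0.2667 / (2.4833 · 3.266) = -0.2667 / 8.1104 = -0.0329
  r[W,W] = 1 (diagonal).

R is symmetric with unit diagonal. Assembling:

R = [[1, -0.2415, 0.7627],
 [-0.2415, 1, -0.0329],
 [0.7627, -0.0329, 1]]


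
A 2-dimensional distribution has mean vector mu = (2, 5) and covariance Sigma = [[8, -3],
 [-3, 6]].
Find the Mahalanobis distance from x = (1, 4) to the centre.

Step 1 — centre the observation: (x - mu) = (-1, -1).

Step 2 — invert Sigma. det(Sigma) = 8·6 - (-3)² = 39.
  Sigma^{-1} = (1/det) · [[d, -b], [-b, a]] = [[0.1538, 0.0769],
 [0.0769, 0.2051]].

Step 3 — form the quadratic (x - mu)^T · Sigma^{-1} · (x - mu):
  Sigma^{-1} · (x - mu) = (-0.2308, -0.2821).
  (x - mu)^T · [Sigma^{-1} · (x - mu)] = (-1)·(-0.2308) + (-1)·(-0.2821) = 0.5128.

Step 4 — take square root: d = √(0.5128) ≈ 0.7161.

d(x, mu) = √(0.5128) ≈ 0.7161


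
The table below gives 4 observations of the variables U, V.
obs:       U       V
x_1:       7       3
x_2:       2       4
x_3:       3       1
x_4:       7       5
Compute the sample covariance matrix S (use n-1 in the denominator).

Step 1 — column means:
  mean(U) = (7 + 2 + 3 + 7) / 4 = 19/4 = 4.75
  mean(V) = (3 + 4 + 1 + 5) / 4 = 13/4 = 3.25

Step 2 — sample covariance S[i,j] = (1/(n-1)) · Σ_k (x_{k,i} - mean_i) · (x_{k,j} - mean_j), with n-1 = 3.
  S[U,U] = ((2.25)·(2.25) + (-2.75)·(-2.75) + (-1.75)·(-1.75) + (2.25)·(2.25)) / 3 = 20.75/3 = 6.9167
  S[U,V] = ((2.25)·(-0.25) + (-2.75)·(0.75) + (-1.75)·(-2.25) + (2.25)·(1.75)) / 3 = 5.25/3 = 1.75
  S[V,V] = ((-0.25)·(-0.25) + (0.75)·(0.75) + (-2.25)·(-2.25) + (1.75)·(1.75)) / 3 = 8.75/3 = 2.9167

S is symmetric (S[j,i] = S[i,j]). Assembling:

S = [[6.9167, 1.75],
 [1.75, 2.9167]]


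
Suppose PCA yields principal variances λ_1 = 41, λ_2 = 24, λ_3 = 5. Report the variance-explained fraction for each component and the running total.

Step 1 — total variance = trace(Sigma) = Σ λ_i = 41 + 24 + 5 = 70.

Step 2 — fraction explained by component i = λ_i / Σ λ:
  PC1: 41/70 = 0.5857
  PC2: 24/70 = 0.3429
  PC3: 5/70 = 0.0714

Step 3 — cumulative fraction after k components = (λ_1 + ... + λ_k) / Σ λ:
  k = 1: 41/70 = 0.5857
  k = 2: (41 + 24)/70 = 65/70 = 0.9286
  k = 3: (41 + 24 + 5)/70 = 70/70 = 1

Summary (fraction, with percent):

explained: PC1 0.5857 (58.57%), PC2 0.3429 (34.29%), PC3 0.0714 (7.14%);  cumulative: 0.5857, 0.9286, 1


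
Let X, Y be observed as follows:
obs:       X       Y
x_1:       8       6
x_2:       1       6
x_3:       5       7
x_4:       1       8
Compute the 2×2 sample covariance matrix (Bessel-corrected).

Step 1 — column means:
  mean(X) = (8 + 1 + 5 + 1) / 4 = 15/4 = 3.75
  mean(Y) = (6 + 6 + 7 + 8) / 4 = 27/4 = 6.75

Step 2 — sample covariance S[i,j] = (1/(n-1)) · Σ_k (x_{k,i} - mean_i) · (x_{k,j} - mean_j), with n-1 = 3.
  S[X,X] = ((4.25)·(4.25) + (-2.75)·(-2.75) + (1.25)·(1.25) + (-2.75)·(-2.75)) / 3 = 34.75/3 = 11.5833
  S[X,Y] = ((4.25)·(-0.75) + (-2.75)·(-0.75) + (1.25)·(0.25) + (-2.75)·(1.25)) / 3 = -4.25/3 = -1.4167
  S[Y,Y] = ((-0.75)·(-0.75) + (-0.75)·(-0.75) + (0.25)·(0.25) + (1.25)·(1.25)) / 3 = 2.75/3 = 0.9167

S is symmetric (S[j,i] = S[i,j]). Assembling:

S = [[11.5833, -1.4167],
 [-1.4167, 0.9167]]


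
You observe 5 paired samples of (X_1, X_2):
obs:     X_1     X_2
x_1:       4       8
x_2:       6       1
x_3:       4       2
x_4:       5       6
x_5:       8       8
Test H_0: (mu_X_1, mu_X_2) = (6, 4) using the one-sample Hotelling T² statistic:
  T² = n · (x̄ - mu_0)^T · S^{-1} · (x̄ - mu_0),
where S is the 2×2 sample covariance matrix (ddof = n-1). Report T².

Step 1 — sample mean vector:
  mean(X_1) = (4 + 6 + 4 + 5 + 8) / 5 = 27/5 = 5.4
  mean(X_2) = (8 + 1 + 2 + 6 + 8) / 5 = 25/5 = 5
  x̄ = (5.4, 5),  deviation x̄ - mu_0 = (5.4, 5) - (6, 4) = (-0.6, 1).

Step 2 — sample covariance matrix, S[i,j] = (1/(n-1)) · Σ_k (x_{k,i} - mean_i) · (x_{k,j} - mean_j), divisor n-1 = 4:
  S[X_1,X_1] = ((-1.4)·(-1.4) + (0.6)·(0.6) + (-1.4)·(-1.4) + (-0.4)·(-0.4) + (2.6)·(2.6)) / 4 = 11.2/4 = 2.8
  S[X_1,X_2] = ((-1.4)·(3) + (0.6)·(-4) + (-1.4)·(-3) + (-0.4)·(1) + (2.6)·(3)) / 4 = 5/4 = 1.25
  S[X_2,X_2] = ((3)·(3) + (-4)·(-4) + (-3)·(-3) + (1)·(1) + (3)·(3)) / 4 = 44/4 = 11
  S = [[2.8, 1.25],
 [1.25, 11]].

Step 3 — invert S. det(S) = 2.8·11 - (1.25)² = 29.2375.
  S^{-1} = (1/det) · [[d, -b], [-b, a]] = [[0.3762, -0.0428],
 [-0.0428, 0.0958]].

Step 4 — quadratic form (x̄ - mu_0)^T · S^{-1} · (x̄ - mu_0):
  S^{-1} · (x̄ - mu_0) = (-0.2685, 0.1214),
  (x̄ - mu_0)^T · [...] = (-0.6)·(-0.2685) + (1)·(0.1214) = 0.2825.

Step 5 — scale by n: T² = 5 · 0.2825 = 1.4126.

T² ≈ 1.4126


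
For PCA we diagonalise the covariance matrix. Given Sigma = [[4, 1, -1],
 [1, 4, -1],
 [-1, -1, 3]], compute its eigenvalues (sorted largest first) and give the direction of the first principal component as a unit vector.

Step 1 — characteristic polynomial p(λ) = det(λI - Sigma) = λ³ - tr·λ² + c_1·λ - det, where tr = trace, c_1 = sum of the principal 2×2 minors, det = det(Sigma):
  tr = 4 + 4 + 3 = 11,
  c_1 = (4·4 - (1)²) + (4·3 - (-1)²) + (4·3 - (-1)²) = 15 + 11 + 11 = 37,
  det = 4·(4·3 - (-1)²) - (1)·((1)·3 - (-1)·(-1)) + (-1)·((1)·(-1) - 4·(-1)) = 4·(11) - (1)·(2) + (-1)·(3) = 39.
  So p(λ) = λ³ - 11λ² + 37λ - 39.
Step 2 — look for an integer root (rational root theorem: any rational root is an integer divisor of 39). Testing λ = 3:
  p(3) = 27 - 99 + 111 - 39 = 0  ✓
  Dividing out (λ - 3): p(λ) = (λ - 3)(λ² - 8λ + 13).
Step 3 — remaining eigenvalues from the quadratic λ² - 8λ + 13 = 0:
  Δ = 8² - 4·13 = 64 - 52 = 12,  λ = (8 ± √12)/2 = (8 ± 3.4641)/2 ≈ 5.7321 or 2.2679.
  Sorted: λ_1 = 5.7321,  λ_2 = 3,  λ_3 = 2.2679  (check: sum = 11 = tr ✓).

Step 4 — unit eigenvector for λ_1 ≈ 5.7321: v spans the null space of (Sigma - λ_1 I), whose rows are
  r_1 = (-1.7321, 1, -1),  r_2 = (1, -1.7321, -1),  r_3 = (-1, -1, -2.7321).
  v is orthogonal to every row, so take v ∝ r_1 × r_2 = ((1)·(-1) - (-1)·(-1.7321), (-1)·(1) - (-1.7321)·(-1), (-1.7321)·(-1.7321) - (1)·(1)) ≈ (-2.7321, -2.7321, 2).
  Rescale (multiply by -1 so the first nonzero entry is positive): u = (2.7321, 2.7321, -2).
  ||u|| = √((2.7321)² + (2.7321)² + (-2)²) = √(18.9282) ≈ 4.3507,  v_1 = u/||u|| ≈ (0.628, 0.628, -0.4597) (||v_1|| = 1).

λ_1 = 5.7321,  λ_2 = 3,  λ_3 = 2.2679;  v_1 ≈ (0.628, 0.628, -0.4597)


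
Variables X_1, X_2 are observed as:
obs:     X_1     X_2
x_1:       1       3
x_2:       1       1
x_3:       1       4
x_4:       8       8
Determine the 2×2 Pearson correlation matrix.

Step 1 — column means:
  mean(X_1) = (1 + 1 + 1 + 8) / 4 = 11/4 = 2.75
  mean(X_2) = (3 + 1 + 4 + 8) / 4 = 16/4 = 4

Step 2 — sample variances and covariances s[i,j] = (1/(n-1)) · Σ_k (x_{k,i} - mean_i) · (x_{k,j} - mean_j), with n-1 = 3:
  s[X_1,X_1] = ((-1.75)·(-1.75) + (-1.75)·(-1.75) + (-1.75)·(-1.75) + (5.25)·(5.25)) / 3 = 36.75/3 = 12.25
  s[X_1,X_2] = ((-1.75)·(-1) + (-1.75)·(-3) + (-1.75)·(0) + (5.25)·(4)) / 3 = 28/3 = 9.3333
  s[X_2,X_2] = ((-1)·(-1) + (-3)·(-3) + (0)·(0) + (4)·(4)) / 3 = 26/3 = 8.6667
  Sample standard deviations s_i = √(s[i,i]):
  s(X_1) = √(12.25) = 3.5
  s(X_2) = √(8.6667) = 2.9439

Step 3 — r_{ij} = s_{ij} / (s_i · s_j):
  r[X_1,X_1] = 1 (diagonal).
  r[X_1,X_2] = 9.3333 / (3.5 · 2.9439) = 9.3333 / 10.3037 = 0.9058
  r[X_2,X_2] = 1 (diagonal).

R is symmetric with unit diagonal. Assembling:

R = [[1, 0.9058],
 [0.9058, 1]]


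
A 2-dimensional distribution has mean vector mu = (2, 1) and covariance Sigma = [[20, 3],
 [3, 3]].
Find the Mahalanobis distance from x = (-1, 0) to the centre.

Step 1 — centre the observation: (x - mu) = (-3, -1).

Step 2 — invert Sigma. det(Sigma) = 20·3 - (3)² = 51.
  Sigma^{-1} = (1/det) · [[d, -b], [-b, a]] = [[0.0588, -0.0588],
 [-0.0588, 0.3922]].

Step 3 — form the quadratic (x - mu)^T · Sigma^{-1} · (x - mu):
  Sigma^{-1} · (x - mu) = (-0.1176, -0.2157).
  (x - mu)^T · [Sigma^{-1} · (x - mu)] = (-3)·(-0.1176) + (-1)·(-0.2157) = 0.5686.

Step 4 — take square root: d = √(0.5686) ≈ 0.7541.

d(x, mu) = √(0.5686) ≈ 0.7541


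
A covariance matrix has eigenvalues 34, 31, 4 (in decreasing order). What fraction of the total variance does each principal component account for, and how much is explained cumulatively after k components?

Step 1 — total variance = trace(Sigma) = Σ λ_i = 34 + 31 + 4 = 69.

Step 2 — fraction explained by component i = λ_i / Σ λ:
  PC1: 34/69 = 0.4928
  PC2: 31/69 = 0.4493
  PC3: 4/69 = 0.058

Step 3 — cumulative fraction after k components = (λ_1 + ... + λ_k) / Σ λ:
  k = 1: 34/69 = 0.4928
  k = 2: (34 + 31)/69 = 65/69 = 0.942
  k = 3: (34 + 31 + 4)/69 = 69/69 = 1

Summary (fraction, with percent):

explained: PC1 0.4928 (49.28%), PC2 0.4493 (44.93%), PC3 0.058 (5.8%);  cumulative: 0.4928, 0.942, 1


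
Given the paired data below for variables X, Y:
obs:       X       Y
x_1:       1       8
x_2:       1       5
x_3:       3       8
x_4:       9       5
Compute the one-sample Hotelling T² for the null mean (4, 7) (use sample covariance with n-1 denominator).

Step 1 — sample mean vector:
  mean(X) = (1 + 1 + 3 + 9) / 4 = 14/4 = 3.5
  mean(Y) = (8 + 5 + 8 + 5) / 4 = 26/4 = 6.5
  x̄ = (3.5, 6.5),  deviation x̄ - mu_0 = (3.5, 6.5) - (4, 7) = (-0.5, -0.5).

Step 2 — sample covariance matrix, S[i,j] = (1/(n-1)) · Σ_k (x_{k,i} - mean_i) · (x_{k,j} - mean_j), divisor n-1 = 3:
  S[X,X] = ((-2.5)·(-2.5) + (-2.5)·(-2.5) + (-0.5)·(-0.5) + (5.5)·(5.5)) / 3 = 43/3 = 14.3333
  S[X,Y] = ((-2.5)·(1.5) + (-2.5)·(-1.5) + (-0.5)·(1.5) + (5.5)·(-1.5)) / 3 = -9/3 = -3
  S[Y,Y] = ((1.5)·(1.5) + (-1.5)·(-1.5) + (1.5)·(1.5) + (-1.5)·(-1.5)) / 3 = 9/3 = 3
  S = [[14.3333, -3],
 [-3, 3]].

Step 3 — invert S. det(S) = 14.3333·3 - (-3)² = 34.
  S^{-1} = (1/det) · [[d, -b], [-b, a]] = [[0.0882, 0.0882],
 [0.0882, 0.4216]].

Step 4 — quadratic form (x̄ - mu_0)^T · S^{-1} · (x̄ - mu_0):
  S^{-1} · (x̄ - mu_0) = (-0.0882, -0.2549),
  (x̄ - mu_0)^T · [...] = (-0.5)·(-0.0882) + (-0.5)·(-0.2549) = 0.1716.

Step 5 — scale by n: T² = 4 · 0.1716 = 0.6863.

T² ≈ 0.6863


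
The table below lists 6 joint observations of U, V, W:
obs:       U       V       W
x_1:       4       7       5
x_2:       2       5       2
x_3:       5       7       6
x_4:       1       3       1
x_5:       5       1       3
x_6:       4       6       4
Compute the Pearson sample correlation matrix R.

Step 1 — column means:
  mean(U) = (4 + 2 + 5 + 1 + 5 + 4) / 6 = 21/6 = 3.5
  mean(V) = (7 + 5 + 7 + 3 + 1 + 6) / 6 = 29/6 = 4.8333
  mean(W) = (5 + 2 + 6 + 1 + 3 + 4) / 6 = 21/6 = 3.5

Step 2 — sample variances and covariances s[i,j] = (1/(n-1)) · Σ_k (x_{k,i} - mean_i) · (x_{k,j} - mean_j), with n-1 = 5:
  s[U,U] = ((0.5)·(0.5) + (-1.5)·(-1.5) + (1.5)·(1.5) + (-2.5)·(-2.5) + (1.5)·(1.5) + (0.5)·(0.5)) / 5 = 13.5/5 = 2.7
  s[U,V] = ((0.5)·(2.1667) + (-1.5)·(0.1667) + (1.5)·(2.1667) + (-2.5)·(-1.8333) + (1.5)·(-3.8333) + (0.5)·(1.1667)) / 5 = 3.5/5 = 0.7
  s[U,W] = ((0.5)·(1.5) + (-1.5)·(-1.5) + (1.5)·(2.5) + (-2.5)·(-2.5) + (1.5)·(-0.5) + (0.5)·(0.5)) / 5 = 12.5/5 = 2.5
  s[V,V] = ((2.1667)·(2.1667) + (0.1667)·(0.1667) + (2.1667)·(2.1667) + (-1.8333)·(-1.8333) + (-3.8333)·(-3.8333) + (1.1667)·(1.1667)) / 5 = 28.8333/5 = 5.7667
  s[V,W] = ((2.1667)·(1.5) + (0.1667)·(-1.5) + (2.1667)·(2.5) + (-1.8333)·(-2.5) + (-3.8333)·(-0.5) + (1.1667)·(0.5)) / 5 = 15.5/5 = 3.1
  s[W,W] = ((1.5)·(1.5) + (-1.5)·(-1.5) + (2.5)·(2.5) + (-2.5)·(-2.5) + (-0.5)·(-0.5) + (0.5)·(0.5)) / 5 = 17.5/5 = 3.5
  Sample standard deviations s_i = √(s[i,i]):
  s(U) = √(2.7) = 1.6432
  s(V) = √(5.7667) = 2.4014
  s(W) = √(3.5) = 1.8708

Step 3 — r_{ij} = s_{ij} / (s_i · s_j):
  r[U,U] = 1 (diagonal).
  r[U,V] = 0.7 / (1.6432 · 2.4014) = 0.7 / 3.9459 = 0.1774
  r[U,W] = 2.5 / (1.6432 · 1.8708) = 2.5 / 3.0741 = 0.8133
  r[V,V] = 1 (diagonal).
  r[V,W] = 3.1 / (2.4014 · 1.8708) = 3.1 / 4.4926 = 0.69
  r[W,W] = 1 (diagonal).

R is symmetric with unit diagonal. Assembling:

R = [[1, 0.1774, 0.8133],
 [0.1774, 1, 0.69],
 [0.8133, 0.69, 1]]
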